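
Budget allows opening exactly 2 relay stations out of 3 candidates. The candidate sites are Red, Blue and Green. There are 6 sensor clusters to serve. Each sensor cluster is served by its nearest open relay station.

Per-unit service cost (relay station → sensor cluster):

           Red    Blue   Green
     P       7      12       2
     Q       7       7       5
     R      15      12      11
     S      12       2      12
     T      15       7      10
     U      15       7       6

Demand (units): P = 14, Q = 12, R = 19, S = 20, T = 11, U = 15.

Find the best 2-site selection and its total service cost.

With exactly 2 open, each sensor cluster uses its cheapest among the chosen.
{Blue, Green}: P→Green 2·14=28, Q→Green 5·12=60, R→Green 11·19=209, S→Blue 2·20=40, T→Blue 7·11=77, U→Green 6·15=90. Service cost 504.
{Red, Blue}: service cost 632
{Red, Green}: service cost 737
Among all 3 size-2 choices, {Blue, Green} is lowest.

Choose Blue and Green; total service cost 504.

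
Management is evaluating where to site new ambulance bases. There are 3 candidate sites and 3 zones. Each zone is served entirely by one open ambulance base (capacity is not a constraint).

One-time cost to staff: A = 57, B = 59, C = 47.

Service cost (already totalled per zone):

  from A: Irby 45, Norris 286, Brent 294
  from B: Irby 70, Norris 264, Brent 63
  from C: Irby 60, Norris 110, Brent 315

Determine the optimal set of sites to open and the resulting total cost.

Open B and C; minimum total cost 339.

For any fixed open set, each zone goes to its cheapest open site; total = fixed + service.
{B, C}: Irby→C 60, Norris→C 110, Brent→B 63. Service 233; fixed 106; total 339.
{A, B, C}: service 218 + fixed 163 = 381
{B}: Irby→B 70, Norris→B 264, Brent→B 63. Service 397; fixed 59; total 456.
{C}: service 485 + fixed 47 = 532
No other subset beats 339.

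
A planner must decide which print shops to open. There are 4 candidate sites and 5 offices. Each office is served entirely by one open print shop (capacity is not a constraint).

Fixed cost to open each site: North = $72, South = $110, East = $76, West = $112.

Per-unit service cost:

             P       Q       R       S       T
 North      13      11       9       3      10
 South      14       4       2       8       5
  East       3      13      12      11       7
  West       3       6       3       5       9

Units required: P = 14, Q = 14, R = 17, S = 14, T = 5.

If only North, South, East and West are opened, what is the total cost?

Each office is assigned to its cheapest site among the open ones.
{North, South, East, West}: P→East 3·14=42, Q→South 4·14=56, R→South 2·17=34, S→North 3·14=42, T→South 5·5=25. Service 199; fixed 370; total 569.

Total cost: 569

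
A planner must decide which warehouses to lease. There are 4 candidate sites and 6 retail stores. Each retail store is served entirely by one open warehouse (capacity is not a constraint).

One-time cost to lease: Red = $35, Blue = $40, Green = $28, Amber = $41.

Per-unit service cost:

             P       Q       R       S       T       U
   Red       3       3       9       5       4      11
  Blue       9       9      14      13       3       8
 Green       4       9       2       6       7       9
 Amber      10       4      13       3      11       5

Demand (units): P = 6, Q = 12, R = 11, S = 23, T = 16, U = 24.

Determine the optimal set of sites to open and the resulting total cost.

Open Red, Green and Amber; minimum total cost 433.

For any fixed open set, each retail store goes to its cheapest open site; total = fixed + service.
{Red, Green, Amber}: P→Red 3·6=18, Q→Red 3·12=36, R→Green 2·11=22, S→Amber 3·23=69, T→Red 4·16=64, U→Amber 5·24=120. Service 329; fixed 104; total 433.
{Blue, Green, Amber}: service 331 + fixed 109 = 440
{Red, Blue, Green, Amber}: P→Red 3·6=18, Q→Red 3·12=36, R→Green 2·11=22, S→Amber 3·23=69, T→Blue 3·16=48, U→Amber 5·24=120. Service 313; fixed 144; total 457.
{Green}: service 620 + fixed 28 = 648
(All 15 nonempty subsets were checked; Red, Green and Amber is lowest.)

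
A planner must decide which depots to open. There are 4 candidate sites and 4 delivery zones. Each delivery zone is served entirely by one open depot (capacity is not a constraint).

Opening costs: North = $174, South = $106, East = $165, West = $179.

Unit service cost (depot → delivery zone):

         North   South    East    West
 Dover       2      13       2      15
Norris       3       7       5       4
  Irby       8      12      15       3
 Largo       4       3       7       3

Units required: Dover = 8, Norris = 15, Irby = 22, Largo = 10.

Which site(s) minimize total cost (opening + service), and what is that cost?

For any fixed open set, each delivery zone goes to its cheapest open site; total = fixed + service.
{North}: Dover→North 2·8=16, Norris→North 3·15=45, Irby→North 8·22=176, Largo→North 4·10=40. Service 277; fixed 174; total 451.
{West}: Dover→West 15·8=120, Norris→West 4·15=60, Irby→West 3·22=66, Largo→West 3·10=30. Service 276; fixed 179; total 455.
{North, West}: service 157 + fixed 353 = 510
{North, South, East, West}: service 157 + fixed 624 = 781
No other subset beats 451.

Open North only; minimum total cost 451.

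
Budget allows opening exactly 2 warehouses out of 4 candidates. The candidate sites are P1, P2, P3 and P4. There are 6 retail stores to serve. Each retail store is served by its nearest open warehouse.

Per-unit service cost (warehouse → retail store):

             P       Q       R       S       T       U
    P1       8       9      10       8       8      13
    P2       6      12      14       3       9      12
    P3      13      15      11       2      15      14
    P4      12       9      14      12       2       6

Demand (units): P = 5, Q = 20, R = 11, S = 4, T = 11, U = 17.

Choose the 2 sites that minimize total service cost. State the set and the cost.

With exactly 2 open, each retail store uses its cheapest among the chosen.
{P1, P4}: P→P1 8·5=40, Q→P1 9·20=180, R→P1 10·11=110, S→P1 8·4=32, T→P4 2·11=22, U→P4 6·17=102. Service cost 486.
{P3, P4}: service cost 493
{P2, P4}: service cost 500
Among all 6 size-2 choices, {P1, P4} is lowest.

Choose P1 and P4; total service cost 486.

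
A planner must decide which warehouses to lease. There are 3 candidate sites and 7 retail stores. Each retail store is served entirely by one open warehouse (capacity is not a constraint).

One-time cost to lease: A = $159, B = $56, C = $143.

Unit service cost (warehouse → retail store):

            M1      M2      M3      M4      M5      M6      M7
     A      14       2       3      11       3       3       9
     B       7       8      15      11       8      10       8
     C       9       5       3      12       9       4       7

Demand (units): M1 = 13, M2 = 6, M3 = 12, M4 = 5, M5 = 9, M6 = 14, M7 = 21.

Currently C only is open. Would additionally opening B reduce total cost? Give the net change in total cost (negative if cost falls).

Current service cost with {C}: 527.
Adding B: each retail store re-picks its cheapest; new service cost 487, saving 40.
Extra fixed cost: 56. Net change = 56 − 40 = 16.
(Totals: 670 → 686.)

No — net change +16 (cost rises by 16).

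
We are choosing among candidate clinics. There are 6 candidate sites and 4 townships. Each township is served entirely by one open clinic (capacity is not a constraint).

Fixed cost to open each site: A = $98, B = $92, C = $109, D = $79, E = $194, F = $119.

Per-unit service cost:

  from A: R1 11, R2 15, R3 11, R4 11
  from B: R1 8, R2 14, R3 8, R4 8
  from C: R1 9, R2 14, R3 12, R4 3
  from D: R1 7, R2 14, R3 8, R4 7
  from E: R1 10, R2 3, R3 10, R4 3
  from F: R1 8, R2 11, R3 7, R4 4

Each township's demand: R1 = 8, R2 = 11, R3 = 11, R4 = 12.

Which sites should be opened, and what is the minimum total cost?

Open F only; minimum total cost 429.

For any fixed open set, each township goes to its cheapest open site; total = fixed + service.
{F}: R1→F 8·8=64, R2→F 11·11=121, R3→F 7·11=77, R4→F 4·12=48. Service 310; fixed 119; total 429.
{E}: service 259 + fixed 194 = 453
{D}: R1→D 7·8=56, R2→D 14·11=154, R3→D 8·11=88, R4→D 7·12=84. Service 382; fixed 79; total 461.
{A, B, C, D, E, F}: R1→D 7·8=56, R2→E 3·11=33, R3→F 7·11=77, R4→C 3·12=36. Service 202; fixed 691; total 893.
No other subset beats 429.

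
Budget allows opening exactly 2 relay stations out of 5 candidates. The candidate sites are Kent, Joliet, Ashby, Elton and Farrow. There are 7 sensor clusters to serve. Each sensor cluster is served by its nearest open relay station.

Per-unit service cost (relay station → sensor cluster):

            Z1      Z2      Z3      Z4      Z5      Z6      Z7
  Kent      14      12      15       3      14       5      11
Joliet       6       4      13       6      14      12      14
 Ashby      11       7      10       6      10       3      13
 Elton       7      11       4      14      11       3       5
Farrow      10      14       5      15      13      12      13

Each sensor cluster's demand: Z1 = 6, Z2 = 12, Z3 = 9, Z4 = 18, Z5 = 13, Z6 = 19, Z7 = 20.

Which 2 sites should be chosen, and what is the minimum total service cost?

Choose Joliet and Elton; total service cost 528.

With exactly 2 open, each sensor cluster uses its cheapest among the chosen.
{Joliet, Elton}: Z1→Joliet 6·6=36, Z2→Joliet 4·12=48, Z3→Elton 4·9=36, Z4→Joliet 6·18=108, Z5→Elton 11·13=143, Z6→Elton 3·19=57, Z7→Elton 5·20=100. Service cost 528.
{Ashby, Elton}: service cost 557
{Kent, Elton}: service cost 564
Among all 10 size-2 choices, {Joliet, Elton} is lowest.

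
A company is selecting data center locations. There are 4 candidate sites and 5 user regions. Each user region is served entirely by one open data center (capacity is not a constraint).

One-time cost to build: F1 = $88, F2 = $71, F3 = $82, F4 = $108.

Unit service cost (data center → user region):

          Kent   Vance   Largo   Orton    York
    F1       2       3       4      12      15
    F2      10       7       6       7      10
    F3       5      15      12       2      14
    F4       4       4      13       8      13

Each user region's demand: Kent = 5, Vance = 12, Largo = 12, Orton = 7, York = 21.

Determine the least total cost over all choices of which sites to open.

Minimum total cost: 512

For any fixed open set, each user region goes to its cheapest open site; total = fixed + service.
{F1, F2}: Kent→F1 2·5=10, Vance→F1 3·12=36, Largo→F1 4·12=48, Orton→F2 7·7=49, York→F2 10·21=210. Service 353; fixed 159; total 512.
{F2}: service 465 + fixed 71 = 536
{F2, F3}: Kent→F3 5·5=25, Vance→F2 7·12=84, Largo→F2 6·12=72, Orton→F3 2·7=14, York→F2 10·21=210. Service 405; fixed 153; total 558.
{F1, F2, F3, F4}: service 318 + fixed 349 = 667
(All 15 nonempty subsets were checked; F1 and F2 is lowest.)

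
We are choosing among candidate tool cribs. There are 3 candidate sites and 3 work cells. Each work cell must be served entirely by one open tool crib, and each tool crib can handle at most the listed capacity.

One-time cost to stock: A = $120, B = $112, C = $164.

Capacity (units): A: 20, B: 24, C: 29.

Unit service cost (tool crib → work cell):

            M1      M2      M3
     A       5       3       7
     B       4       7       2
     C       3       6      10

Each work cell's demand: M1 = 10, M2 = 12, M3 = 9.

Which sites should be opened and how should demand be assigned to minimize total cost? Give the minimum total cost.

Minimum total cost: 326

Open {A, B}: M1→B 4·10=40, M2→A 3·12=36, M3→B 2·9=18.
Loads: A carries 12/20, B carries 19/24. Service 94; fixed 232; total 326.
Next best feasible plan costs 384.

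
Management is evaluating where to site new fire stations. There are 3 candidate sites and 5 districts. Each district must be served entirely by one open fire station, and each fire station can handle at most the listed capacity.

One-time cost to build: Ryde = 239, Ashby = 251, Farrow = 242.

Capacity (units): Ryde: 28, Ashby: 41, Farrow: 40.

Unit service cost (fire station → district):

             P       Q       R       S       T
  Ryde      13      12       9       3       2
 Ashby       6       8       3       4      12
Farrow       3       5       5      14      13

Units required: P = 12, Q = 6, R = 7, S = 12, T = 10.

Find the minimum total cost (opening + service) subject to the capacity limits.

Minimum total cost: 638

Open {Ryde, Farrow}: P→Farrow 3·12=36, Q→Farrow 5·6=30, R→Farrow 5·7=35, S→Ryde 3·12=36, T→Ryde 2·10=20.
Loads: Ryde carries 22/28, Farrow carries 25/40. Service 157; fixed 481; total 638.
Next best feasible plan costs 680.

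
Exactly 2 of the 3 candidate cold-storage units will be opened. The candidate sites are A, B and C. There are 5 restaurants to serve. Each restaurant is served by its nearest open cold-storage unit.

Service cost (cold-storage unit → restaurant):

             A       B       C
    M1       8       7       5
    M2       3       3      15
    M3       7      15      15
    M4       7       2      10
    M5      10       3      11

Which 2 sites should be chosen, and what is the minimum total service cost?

Choose A and B; total service cost 22.

With exactly 2 open, each restaurant uses its cheapest among the chosen.
{A, B}: M1→B 7, M2→A 3, M3→A 7, M4→B 2, M5→B 3. Service cost 22.
{B, C}: service cost 28
{A, C}: service cost 32
Among all 3 size-2 choices, {A, B} is lowest.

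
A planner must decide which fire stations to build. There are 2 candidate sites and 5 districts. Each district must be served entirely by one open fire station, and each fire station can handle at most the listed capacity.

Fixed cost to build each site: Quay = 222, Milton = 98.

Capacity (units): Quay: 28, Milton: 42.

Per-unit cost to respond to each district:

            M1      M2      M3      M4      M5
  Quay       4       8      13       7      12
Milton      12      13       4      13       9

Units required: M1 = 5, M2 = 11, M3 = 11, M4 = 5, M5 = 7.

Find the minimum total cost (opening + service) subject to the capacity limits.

Open {Milton}: M1→Milton 12·5=60, M2→Milton 13·11=143, M3→Milton 4·11=44, M4→Milton 13·5=65, M5→Milton 9·7=63.
Loads: Milton carries 39/42. Service 375; fixed 98; total 473.
Next best feasible plan costs 570.

Minimum total cost: 473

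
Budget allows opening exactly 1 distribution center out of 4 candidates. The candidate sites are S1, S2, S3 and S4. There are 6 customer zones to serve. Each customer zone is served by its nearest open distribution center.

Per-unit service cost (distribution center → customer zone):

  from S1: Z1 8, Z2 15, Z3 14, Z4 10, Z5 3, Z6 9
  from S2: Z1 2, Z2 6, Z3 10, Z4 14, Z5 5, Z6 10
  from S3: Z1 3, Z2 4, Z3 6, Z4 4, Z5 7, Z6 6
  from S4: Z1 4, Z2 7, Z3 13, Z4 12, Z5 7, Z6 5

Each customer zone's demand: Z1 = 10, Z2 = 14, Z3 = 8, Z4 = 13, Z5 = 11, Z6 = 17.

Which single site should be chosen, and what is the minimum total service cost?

With exactly 1 open, each customer zone uses its cheapest among the chosen.
{S3}: Z1→S3 3·10=30, Z2→S3 4·14=56, Z3→S3 6·8=48, Z4→S3 4·13=52, Z5→S3 7·11=77, Z6→S3 6·17=102. Service cost 365.
{S4}: service cost 560
{S2}: service cost 591
Among all 4 size-1 choices, {S3} is lowest.

Choose S3 only; total service cost 365.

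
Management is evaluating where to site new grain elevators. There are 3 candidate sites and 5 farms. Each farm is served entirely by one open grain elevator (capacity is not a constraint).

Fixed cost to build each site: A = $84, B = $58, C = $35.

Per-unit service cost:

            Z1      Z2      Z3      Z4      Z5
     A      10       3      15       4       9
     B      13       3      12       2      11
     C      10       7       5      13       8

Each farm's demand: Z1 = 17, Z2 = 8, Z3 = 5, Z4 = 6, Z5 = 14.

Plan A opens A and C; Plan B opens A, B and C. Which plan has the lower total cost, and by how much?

Plan A: {A, C}: Z1→A 10·17=170, Z2→A 3·8=24, Z3→C 5·5=25, Z4→A 4·6=24, Z5→C 8·14=112. Service 355; fixed 119; total 474.
Plan B: {A, B, C}: Z1→A 10·17=170, Z2→A 3·8=24, Z3→C 5·5=25, Z4→B 2·6=12, Z5→C 8·14=112. Service 343; fixed 177; total 520.
Difference: |474 − 520| = 46.

Plan A is cheaper by 46.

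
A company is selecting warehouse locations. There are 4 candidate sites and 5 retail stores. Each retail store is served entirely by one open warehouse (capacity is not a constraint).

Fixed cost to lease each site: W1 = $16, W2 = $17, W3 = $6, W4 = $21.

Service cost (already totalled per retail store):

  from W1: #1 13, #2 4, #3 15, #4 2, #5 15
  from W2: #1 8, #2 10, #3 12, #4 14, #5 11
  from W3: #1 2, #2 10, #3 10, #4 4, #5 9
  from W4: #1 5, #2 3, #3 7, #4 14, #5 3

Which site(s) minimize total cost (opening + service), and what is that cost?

Open W3 only; minimum total cost 41.

For any fixed open set, each retail store goes to its cheapest open site; total = fixed + service.
{W3}: #1→W3 2, #2→W3 10, #3→W3 10, #4→W3 4, #5→W3 9. Service 35; fixed 6; total 41.
{W3, W4}: service 19 + fixed 27 = 46
{W1, W3}: service 27 + fixed 22 = 49
{W1, W2, W3, W4}: #1→W3 2, #2→W4 3, #3→W4 7, #4→W1 2, #5→W4 3. Service 17; fixed 60; total 77.
(All 15 nonempty subsets were checked; W3 only is lowest.)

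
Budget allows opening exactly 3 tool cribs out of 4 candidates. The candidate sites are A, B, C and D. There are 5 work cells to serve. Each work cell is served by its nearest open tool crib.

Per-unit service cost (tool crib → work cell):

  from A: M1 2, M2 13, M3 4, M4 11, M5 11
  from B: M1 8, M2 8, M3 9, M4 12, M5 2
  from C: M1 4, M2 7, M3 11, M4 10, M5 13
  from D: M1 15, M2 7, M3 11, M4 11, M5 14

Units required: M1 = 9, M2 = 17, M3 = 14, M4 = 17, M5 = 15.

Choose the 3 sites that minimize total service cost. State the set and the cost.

Choose A, B and C; total service cost 393.

With exactly 3 open, each work cell uses its cheapest among the chosen.
{A, B, C}: M1→A 2·9=18, M2→C 7·17=119, M3→A 4·14=56, M4→C 10·17=170, M5→B 2·15=30. Service cost 393.
{A, B, D}: service cost 410
{B, C, D}: service cost 481
Among all 4 size-3 choices, {A, B, C} is lowest.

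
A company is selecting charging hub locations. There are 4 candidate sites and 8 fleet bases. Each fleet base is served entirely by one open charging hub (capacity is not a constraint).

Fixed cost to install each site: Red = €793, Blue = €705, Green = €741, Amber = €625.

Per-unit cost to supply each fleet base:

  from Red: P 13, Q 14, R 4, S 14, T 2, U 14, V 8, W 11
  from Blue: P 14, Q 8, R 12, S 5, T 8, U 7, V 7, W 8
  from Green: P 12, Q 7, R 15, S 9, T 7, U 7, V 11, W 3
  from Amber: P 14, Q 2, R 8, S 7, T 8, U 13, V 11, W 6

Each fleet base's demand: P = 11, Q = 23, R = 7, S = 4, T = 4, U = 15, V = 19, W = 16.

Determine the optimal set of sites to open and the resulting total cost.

Open Amber only; minimum total cost 1441.

For any fixed open set, each fleet base goes to its cheapest open site; total = fixed + service.
{Amber}: P→Amber 14·11=154, Q→Amber 2·23=46, R→Amber 8·7=56, S→Amber 7·4=28, T→Amber 8·4=32, U→Amber 13·15=195, V→Amber 11·19=209, W→Amber 6·16=96. Service 816; fixed 625; total 1441.
{Blue}: P→Blue 14·11=154, Q→Blue 8·23=184, R→Blue 12·7=84, S→Blue 5·4=20, T→Blue 8·4=32, U→Blue 7·15=105, V→Blue 7·19=133, W→Blue 8·16=128. Service 840; fixed 705; total 1545.
{Green}: service 824 + fixed 741 = 1565
{Red, Blue, Green, Amber}: service 520 + fixed 2864 = 3384
No other subset beats 1441.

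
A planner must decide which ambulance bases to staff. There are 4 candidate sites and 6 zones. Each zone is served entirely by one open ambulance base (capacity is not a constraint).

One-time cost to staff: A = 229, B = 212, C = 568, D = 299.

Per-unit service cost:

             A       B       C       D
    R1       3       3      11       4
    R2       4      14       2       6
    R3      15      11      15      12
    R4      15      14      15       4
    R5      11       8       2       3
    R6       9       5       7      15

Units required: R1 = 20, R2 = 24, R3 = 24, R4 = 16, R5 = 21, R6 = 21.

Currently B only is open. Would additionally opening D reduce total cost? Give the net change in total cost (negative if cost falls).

Current service cost with {B}: 1157.
Adding D: each zone re-picks its cheapest; new service cost 700, saving 457.
Extra fixed cost: 299. Net change = 299 − 457 = -158.
(Totals: 1369 → 1211.)

Yes — net change −158 (cost falls by 158).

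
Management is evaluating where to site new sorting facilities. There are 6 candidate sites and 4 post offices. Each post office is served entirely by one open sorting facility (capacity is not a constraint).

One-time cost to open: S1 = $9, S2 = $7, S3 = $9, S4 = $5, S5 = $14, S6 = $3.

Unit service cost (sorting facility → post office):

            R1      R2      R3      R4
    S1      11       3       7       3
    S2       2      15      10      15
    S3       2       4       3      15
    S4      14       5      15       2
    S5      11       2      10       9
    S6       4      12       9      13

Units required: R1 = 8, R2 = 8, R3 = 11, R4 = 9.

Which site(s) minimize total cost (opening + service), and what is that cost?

Open S3, S4 and S5; minimum total cost 111.

For any fixed open set, each post office goes to its cheapest open site; total = fixed + service.
{S3, S4, S5}: R1→S3 2·8=16, R2→S5 2·8=16, R3→S3 3·11=33, R4→S4 2·9=18. Service 83; fixed 28; total 111.
{S3, S4}: service 99 + fixed 14 = 113
{S1, S3, S4}: R1→S3 2·8=16, R2→S1 3·8=24, R3→S3 3·11=33, R4→S4 2·9=18. Service 91; fixed 23; total 114.
{S1, S2, S3, S4, S5, S6}: service 83 + fixed 47 = 130
No other subset beats 111.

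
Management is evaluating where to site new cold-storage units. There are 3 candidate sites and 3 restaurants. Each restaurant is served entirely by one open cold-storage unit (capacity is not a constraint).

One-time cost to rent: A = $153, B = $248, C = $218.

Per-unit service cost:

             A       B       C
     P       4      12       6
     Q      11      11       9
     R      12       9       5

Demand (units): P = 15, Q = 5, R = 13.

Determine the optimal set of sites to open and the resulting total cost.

Open C only; minimum total cost 418.

For any fixed open set, each restaurant goes to its cheapest open site; total = fixed + service.
{C}: P→C 6·15=90, Q→C 9·5=45, R→C 5·13=65. Service 200; fixed 218; total 418.
{A}: service 271 + fixed 153 = 424
{A, C}: P→A 4·15=60, Q→C 9·5=45, R→C 5·13=65. Service 170; fixed 371; total 541.
{A, B, C}: service 170 + fixed 619 = 789
No other subset beats 418.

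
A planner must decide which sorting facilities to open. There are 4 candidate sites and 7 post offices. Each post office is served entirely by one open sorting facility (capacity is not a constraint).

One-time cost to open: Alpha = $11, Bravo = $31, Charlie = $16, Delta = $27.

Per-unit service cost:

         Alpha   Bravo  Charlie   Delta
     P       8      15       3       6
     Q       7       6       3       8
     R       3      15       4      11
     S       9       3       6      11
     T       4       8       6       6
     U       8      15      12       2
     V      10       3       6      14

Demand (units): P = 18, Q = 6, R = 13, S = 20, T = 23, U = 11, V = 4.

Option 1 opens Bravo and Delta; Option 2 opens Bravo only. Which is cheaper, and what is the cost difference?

Option 1 is cheaper by 376.

Option 1: {Bravo, Delta}: P→Delta 6·18=108, Q→Bravo 6·6=36, R→Delta 11·13=143, S→Bravo 3·20=60, T→Delta 6·23=138, U→Delta 2·11=22, V→Bravo 3·4=12. Service 519; fixed 58; total 577.
Option 2: {Bravo}: P→Bravo 15·18=270, Q→Bravo 6·6=36, R→Bravo 15·13=195, S→Bravo 3·20=60, T→Bravo 8·23=184, U→Bravo 15·11=165, V→Bravo 3·4=12. Service 922; fixed 31; total 953.
Difference: |577 − 953| = 376.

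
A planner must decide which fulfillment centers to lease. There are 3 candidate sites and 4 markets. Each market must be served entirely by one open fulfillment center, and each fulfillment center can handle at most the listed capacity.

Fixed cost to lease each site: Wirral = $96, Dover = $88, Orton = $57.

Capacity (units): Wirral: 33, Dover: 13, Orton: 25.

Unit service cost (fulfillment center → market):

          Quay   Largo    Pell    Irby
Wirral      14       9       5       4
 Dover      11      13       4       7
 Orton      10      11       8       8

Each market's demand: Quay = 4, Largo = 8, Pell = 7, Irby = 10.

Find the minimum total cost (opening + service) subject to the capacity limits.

Open {Wirral}: Quay→Wirral 14·4=56, Largo→Wirral 9·8=72, Pell→Wirral 5·7=35, Irby→Wirral 4·10=40.
Loads: Wirral carries 29/33. Service 203; fixed 96; total 299.
Next best feasible plan costs 340.

Minimum total cost: 299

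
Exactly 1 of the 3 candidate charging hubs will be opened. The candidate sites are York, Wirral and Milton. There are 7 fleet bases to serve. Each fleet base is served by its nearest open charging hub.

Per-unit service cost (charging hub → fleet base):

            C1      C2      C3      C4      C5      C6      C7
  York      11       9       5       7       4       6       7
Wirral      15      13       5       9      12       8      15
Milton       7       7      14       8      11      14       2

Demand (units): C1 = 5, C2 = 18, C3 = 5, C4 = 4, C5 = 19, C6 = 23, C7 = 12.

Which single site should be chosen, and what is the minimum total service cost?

With exactly 1 open, each fleet base uses its cheapest among the chosen.
{York}: C1→York 11·5=55, C2→York 9·18=162, C3→York 5·5=25, C4→York 7·4=28, C5→York 4·19=76, C6→York 6·23=138, C7→York 7·12=84. Service cost 568.
{Milton}: service cost 818
{Wirral}: service cost 962
Among all 3 size-1 choices, {York} is lowest.

Choose York only; total service cost 568.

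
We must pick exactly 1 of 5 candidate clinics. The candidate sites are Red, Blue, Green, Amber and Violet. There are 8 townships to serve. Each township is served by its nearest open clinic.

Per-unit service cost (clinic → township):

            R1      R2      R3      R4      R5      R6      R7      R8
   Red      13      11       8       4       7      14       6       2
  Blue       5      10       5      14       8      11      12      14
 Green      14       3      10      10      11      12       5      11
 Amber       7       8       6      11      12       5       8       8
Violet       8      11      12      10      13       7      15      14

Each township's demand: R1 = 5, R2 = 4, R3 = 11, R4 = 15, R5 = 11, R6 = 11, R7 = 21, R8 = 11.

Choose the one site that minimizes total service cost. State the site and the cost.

With exactly 1 open, each township uses its cheapest among the chosen.
{Red}: R1→Red 13·5=65, R2→Red 11·4=44, R3→Red 8·11=88, R4→Red 4·15=60, R5→Red 7·11=77, R6→Red 14·11=154, R7→Red 6·21=126, R8→Red 2·11=22. Service cost 636.
{Amber}: service cost 741
{Green}: service cost 821
Among all 5 size-1 choices, {Red} is lowest.

Choose Red only; total service cost 636.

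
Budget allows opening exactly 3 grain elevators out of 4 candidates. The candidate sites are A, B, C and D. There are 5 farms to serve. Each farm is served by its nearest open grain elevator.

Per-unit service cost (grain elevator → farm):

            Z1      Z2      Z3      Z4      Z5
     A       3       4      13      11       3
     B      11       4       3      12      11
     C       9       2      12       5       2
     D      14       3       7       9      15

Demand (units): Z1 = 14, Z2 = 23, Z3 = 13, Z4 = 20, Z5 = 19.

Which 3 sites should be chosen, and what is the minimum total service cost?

With exactly 3 open, each farm uses its cheapest among the chosen.
{A, B, C}: Z1→A 3·14=42, Z2→C 2·23=46, Z3→B 3·13=39, Z4→C 5·20=100, Z5→C 2·19=38. Service cost 265.
{A, C, D}: service cost 317
{B, C, D}: service cost 349
Among all 4 size-3 choices, {A, B, C} is lowest.

Choose A, B and C; total service cost 265.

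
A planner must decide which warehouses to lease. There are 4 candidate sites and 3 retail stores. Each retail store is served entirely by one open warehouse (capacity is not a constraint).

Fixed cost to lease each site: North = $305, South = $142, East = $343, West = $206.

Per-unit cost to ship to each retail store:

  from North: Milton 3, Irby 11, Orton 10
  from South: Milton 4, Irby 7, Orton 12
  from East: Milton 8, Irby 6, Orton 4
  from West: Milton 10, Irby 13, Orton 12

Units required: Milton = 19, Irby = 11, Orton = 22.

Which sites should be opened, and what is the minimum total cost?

For any fixed open set, each retail store goes to its cheapest open site; total = fixed + service.
{South}: Milton→South 4·19=76, Irby→South 7·11=77, Orton→South 12·22=264. Service 417; fixed 142; total 559.
{East}: service 306 + fixed 343 = 649
{North}: Milton→North 3·19=57, Irby→North 11·11=121, Orton→North 10·22=220. Service 398; fixed 305; total 703.
{North, South, East, West}: service 211 + fixed 996 = 1207
(All 15 nonempty subsets were checked; South only is lowest.)

Open South only; minimum total cost 559.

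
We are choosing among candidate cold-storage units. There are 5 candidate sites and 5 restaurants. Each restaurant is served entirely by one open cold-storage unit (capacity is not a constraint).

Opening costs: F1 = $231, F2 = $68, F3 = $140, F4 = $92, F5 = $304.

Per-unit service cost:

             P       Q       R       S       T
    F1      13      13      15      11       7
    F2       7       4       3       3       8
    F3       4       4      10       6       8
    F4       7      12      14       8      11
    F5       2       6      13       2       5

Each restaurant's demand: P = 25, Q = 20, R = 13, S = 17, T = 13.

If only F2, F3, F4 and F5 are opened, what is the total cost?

Total cost: 872

Each restaurant is assigned to its cheapest site among the open ones.
{F2, F3, F4, F5}: P→F5 2·25=50, Q→F2 4·20=80, R→F2 3·13=39, S→F5 2·17=34, T→F5 5·13=65. Service 268; fixed 604; total 872.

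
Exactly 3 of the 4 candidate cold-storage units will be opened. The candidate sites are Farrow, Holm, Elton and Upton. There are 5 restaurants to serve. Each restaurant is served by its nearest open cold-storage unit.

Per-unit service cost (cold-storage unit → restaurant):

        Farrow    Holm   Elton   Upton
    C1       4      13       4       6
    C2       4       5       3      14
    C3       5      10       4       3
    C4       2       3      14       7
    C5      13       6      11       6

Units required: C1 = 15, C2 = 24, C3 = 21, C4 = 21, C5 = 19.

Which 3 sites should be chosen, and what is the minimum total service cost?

With exactly 3 open, each restaurant uses its cheapest among the chosen.
{Farrow, Elton, Upton}: C1→Farrow 4·15=60, C2→Elton 3·24=72, C3→Upton 3·21=63, C4→Farrow 2·21=42, C5→Upton 6·19=114. Service cost 351.
{Farrow, Holm, Elton}: service cost 372
{Holm, Elton, Upton}: service cost 372
Among all 4 size-3 choices, {Farrow, Elton, Upton} is lowest.

Choose Farrow, Elton and Upton; total service cost 351.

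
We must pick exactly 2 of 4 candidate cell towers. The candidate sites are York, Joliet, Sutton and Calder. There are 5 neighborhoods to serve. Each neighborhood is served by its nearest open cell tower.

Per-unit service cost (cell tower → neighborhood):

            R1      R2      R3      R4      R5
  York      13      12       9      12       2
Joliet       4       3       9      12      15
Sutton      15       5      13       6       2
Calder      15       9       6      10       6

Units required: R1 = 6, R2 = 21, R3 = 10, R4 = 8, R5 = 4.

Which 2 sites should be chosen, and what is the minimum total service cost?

Choose Joliet and Sutton; total service cost 233.

With exactly 2 open, each neighborhood uses its cheapest among the chosen.
{Joliet, Sutton}: R1→Joliet 4·6=24, R2→Joliet 3·21=63, R3→Joliet 9·10=90, R4→Sutton 6·8=48, R5→Sutton 2·4=8. Service cost 233.
{Joliet, Calder}: service cost 251
{York, Joliet}: service cost 281
Among all 6 size-2 choices, {Joliet, Sutton} is lowest.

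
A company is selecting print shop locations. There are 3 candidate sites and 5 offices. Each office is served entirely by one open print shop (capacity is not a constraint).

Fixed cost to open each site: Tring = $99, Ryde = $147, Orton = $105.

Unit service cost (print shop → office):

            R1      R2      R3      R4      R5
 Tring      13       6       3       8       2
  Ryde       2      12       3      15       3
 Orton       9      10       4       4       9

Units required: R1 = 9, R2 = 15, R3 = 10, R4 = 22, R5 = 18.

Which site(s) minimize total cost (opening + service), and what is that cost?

Open Tring and Orton; minimum total cost 529.

For any fixed open set, each office goes to its cheapest open site; total = fixed + service.
{Tring, Orton}: R1→Orton 9·9=81, R2→Tring 6·15=90, R3→Tring 3·10=30, R4→Orton 4·22=88, R5→Tring 2·18=36. Service 325; fixed 204; total 529.
{Tring}: service 449 + fixed 99 = 548
{Ryde, Orton}: service 340 + fixed 252 = 592
{Tring, Ryde, Orton}: service 262 + fixed 351 = 613
No other subset beats 529.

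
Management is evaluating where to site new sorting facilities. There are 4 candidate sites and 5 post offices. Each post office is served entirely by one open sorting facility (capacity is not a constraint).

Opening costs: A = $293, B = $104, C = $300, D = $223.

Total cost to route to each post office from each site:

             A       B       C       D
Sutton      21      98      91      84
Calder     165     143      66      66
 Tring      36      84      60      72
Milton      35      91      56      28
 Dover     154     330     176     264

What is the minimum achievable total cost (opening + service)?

Minimum total cost: 704

For any fixed open set, each post office goes to its cheapest open site; total = fixed + service.
{A}: Sutton→A 21, Calder→A 165, Tring→A 36, Milton→A 35, Dover→A 154. Service 411; fixed 293; total 704.
{D}: Sutton→D 84, Calder→D 66, Tring→D 72, Milton→D 28, Dover→D 264. Service 514; fixed 223; total 737.
{C}: service 449 + fixed 300 = 749
{A, B, C, D}: service 305 + fixed 920 = 1225
No other subset beats 704.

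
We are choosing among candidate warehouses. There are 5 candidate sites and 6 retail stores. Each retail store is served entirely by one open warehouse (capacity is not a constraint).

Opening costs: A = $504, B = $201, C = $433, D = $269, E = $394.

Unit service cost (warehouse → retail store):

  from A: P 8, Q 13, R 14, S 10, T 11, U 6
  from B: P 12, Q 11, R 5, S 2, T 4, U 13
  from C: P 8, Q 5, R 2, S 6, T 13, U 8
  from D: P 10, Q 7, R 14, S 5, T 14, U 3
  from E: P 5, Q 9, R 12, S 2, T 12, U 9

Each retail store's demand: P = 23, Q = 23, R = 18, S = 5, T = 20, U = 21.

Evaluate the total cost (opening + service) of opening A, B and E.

Total cost: 1727

Each retail store is assigned to its cheapest site among the open ones.
{A, B, E}: P→E 5·23=115, Q→E 9·23=207, R→B 5·18=90, S→B 2·5=10, T→B 4·20=80, U→A 6·21=126. Service 628; fixed 1099; total 1727.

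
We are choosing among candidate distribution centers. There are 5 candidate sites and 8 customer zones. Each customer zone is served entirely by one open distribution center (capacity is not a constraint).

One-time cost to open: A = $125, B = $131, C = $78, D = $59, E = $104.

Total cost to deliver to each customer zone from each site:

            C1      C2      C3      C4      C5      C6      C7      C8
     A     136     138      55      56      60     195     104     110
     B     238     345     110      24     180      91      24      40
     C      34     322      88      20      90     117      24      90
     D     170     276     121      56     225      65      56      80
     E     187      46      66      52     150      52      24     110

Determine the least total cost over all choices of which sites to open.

Minimum total cost: 604

For any fixed open set, each customer zone goes to its cheapest open site; total = fixed + service.
{C, E}: C1→C 34, C2→E 46, C3→E 66, C4→C 20, C5→C 90, C6→E 52, C7→C 24, C8→C 90. Service 422; fixed 182; total 604.
{C, D, E}: service 412 + fixed 241 = 653
{B, C, E}: service 372 + fixed 313 = 685
{A, B, C, D, E}: service 331 + fixed 497 = 828
No other subset beats 604.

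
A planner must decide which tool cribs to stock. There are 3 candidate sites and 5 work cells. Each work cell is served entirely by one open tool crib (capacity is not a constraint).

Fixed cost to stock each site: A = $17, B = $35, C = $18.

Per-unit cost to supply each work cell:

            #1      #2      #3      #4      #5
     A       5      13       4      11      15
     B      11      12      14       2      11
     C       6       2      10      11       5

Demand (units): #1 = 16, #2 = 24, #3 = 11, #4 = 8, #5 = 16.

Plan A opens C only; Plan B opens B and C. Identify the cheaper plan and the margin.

Plan B is cheaper by 37.

Plan A: {C}: #1→C 6·16=96, #2→C 2·24=48, #3→C 10·11=110, #4→C 11·8=88, #5→C 5·16=80. Service 422; fixed 18; total 440.
Plan B: {B, C}: #1→C 6·16=96, #2→C 2·24=48, #3→C 10·11=110, #4→B 2·8=16, #5→C 5·16=80. Service 350; fixed 53; total 403.
Difference: |440 − 403| = 37.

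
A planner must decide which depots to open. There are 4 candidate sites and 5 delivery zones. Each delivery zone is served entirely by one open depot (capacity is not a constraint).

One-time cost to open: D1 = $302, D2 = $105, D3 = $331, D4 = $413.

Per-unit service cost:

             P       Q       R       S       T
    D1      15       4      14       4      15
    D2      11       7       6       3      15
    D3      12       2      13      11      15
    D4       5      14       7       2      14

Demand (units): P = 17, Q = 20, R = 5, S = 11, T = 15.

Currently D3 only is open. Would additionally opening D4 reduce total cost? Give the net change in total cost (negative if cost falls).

No — net change +150 (cost rises by 150).

Current service cost with {D3}: 655.
Adding D4: each delivery zone re-picks its cheapest; new service cost 392, saving 263.
Extra fixed cost: 413. Net change = 413 − 263 = 150.
(Totals: 986 → 1136.)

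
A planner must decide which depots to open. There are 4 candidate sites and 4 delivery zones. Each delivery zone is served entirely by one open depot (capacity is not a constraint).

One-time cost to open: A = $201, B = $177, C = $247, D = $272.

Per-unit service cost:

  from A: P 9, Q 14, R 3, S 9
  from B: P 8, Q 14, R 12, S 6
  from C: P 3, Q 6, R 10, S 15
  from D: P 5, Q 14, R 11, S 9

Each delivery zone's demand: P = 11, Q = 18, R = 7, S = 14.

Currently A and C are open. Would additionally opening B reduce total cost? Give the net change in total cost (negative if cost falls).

Current service cost with {A, C}: 288.
Adding B: each delivery zone re-picks its cheapest; new service cost 246, saving 42.
Extra fixed cost: 177. Net change = 177 − 42 = 135.
(Totals: 736 → 871.)

No — net change +135 (cost rises by 135).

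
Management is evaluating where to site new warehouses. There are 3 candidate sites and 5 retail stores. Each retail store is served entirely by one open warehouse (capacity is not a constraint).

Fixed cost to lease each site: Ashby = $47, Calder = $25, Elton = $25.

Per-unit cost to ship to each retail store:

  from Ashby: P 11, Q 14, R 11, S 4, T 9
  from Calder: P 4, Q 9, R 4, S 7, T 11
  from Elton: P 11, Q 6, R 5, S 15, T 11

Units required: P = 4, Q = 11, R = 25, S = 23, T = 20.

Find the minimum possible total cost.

Minimum total cost: 551

For any fixed open set, each retail store goes to its cheapest open site; total = fixed + service.
{Ashby, Calder, Elton}: P→Calder 4·4=16, Q→Elton 6·11=66, R→Calder 4·25=100, S→Ashby 4·23=92, T→Ashby 9·20=180. Service 454; fixed 97; total 551.
{Ashby, Calder}: P→Calder 4·4=16, Q→Calder 9·11=99, R→Calder 4·25=100, S→Ashby 4·23=92, T→Ashby 9·20=180. Service 487; fixed 72; total 559.
{Ashby, Elton}: P→Ashby 11·4=44, Q→Elton 6·11=66, R→Elton 5·25=125, S→Ashby 4·23=92, T→Ashby 9·20=180. Service 507; fixed 72; total 579.
{Calder}: service 596 + fixed 25 = 621
No other subset beats 551.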